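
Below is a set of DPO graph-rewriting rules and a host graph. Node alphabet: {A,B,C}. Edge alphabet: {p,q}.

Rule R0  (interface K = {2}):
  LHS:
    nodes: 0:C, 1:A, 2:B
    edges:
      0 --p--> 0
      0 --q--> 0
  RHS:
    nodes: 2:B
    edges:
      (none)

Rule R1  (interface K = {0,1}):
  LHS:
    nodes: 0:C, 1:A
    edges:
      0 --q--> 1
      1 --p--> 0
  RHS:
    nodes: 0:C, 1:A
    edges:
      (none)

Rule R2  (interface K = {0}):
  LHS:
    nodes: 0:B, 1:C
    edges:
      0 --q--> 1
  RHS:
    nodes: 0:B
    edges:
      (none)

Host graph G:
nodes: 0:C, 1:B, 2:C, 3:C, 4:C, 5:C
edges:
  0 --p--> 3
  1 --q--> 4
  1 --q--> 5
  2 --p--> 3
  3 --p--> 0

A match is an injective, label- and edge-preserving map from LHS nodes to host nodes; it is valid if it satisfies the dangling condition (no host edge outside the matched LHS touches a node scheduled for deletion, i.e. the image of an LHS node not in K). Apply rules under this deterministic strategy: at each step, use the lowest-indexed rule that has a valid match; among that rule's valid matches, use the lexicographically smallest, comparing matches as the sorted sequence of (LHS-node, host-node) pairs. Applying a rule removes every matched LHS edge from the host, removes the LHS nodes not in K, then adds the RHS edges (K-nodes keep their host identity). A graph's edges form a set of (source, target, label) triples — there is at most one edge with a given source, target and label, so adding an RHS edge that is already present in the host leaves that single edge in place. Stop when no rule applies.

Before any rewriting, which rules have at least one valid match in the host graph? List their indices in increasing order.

R0: no valid match — LHS pattern not found
R1: no valid match — LHS pattern not found
R2: 2 valid matches — {0↦1, 1↦4}, {0↦1, 1↦5}

Answer: [R2]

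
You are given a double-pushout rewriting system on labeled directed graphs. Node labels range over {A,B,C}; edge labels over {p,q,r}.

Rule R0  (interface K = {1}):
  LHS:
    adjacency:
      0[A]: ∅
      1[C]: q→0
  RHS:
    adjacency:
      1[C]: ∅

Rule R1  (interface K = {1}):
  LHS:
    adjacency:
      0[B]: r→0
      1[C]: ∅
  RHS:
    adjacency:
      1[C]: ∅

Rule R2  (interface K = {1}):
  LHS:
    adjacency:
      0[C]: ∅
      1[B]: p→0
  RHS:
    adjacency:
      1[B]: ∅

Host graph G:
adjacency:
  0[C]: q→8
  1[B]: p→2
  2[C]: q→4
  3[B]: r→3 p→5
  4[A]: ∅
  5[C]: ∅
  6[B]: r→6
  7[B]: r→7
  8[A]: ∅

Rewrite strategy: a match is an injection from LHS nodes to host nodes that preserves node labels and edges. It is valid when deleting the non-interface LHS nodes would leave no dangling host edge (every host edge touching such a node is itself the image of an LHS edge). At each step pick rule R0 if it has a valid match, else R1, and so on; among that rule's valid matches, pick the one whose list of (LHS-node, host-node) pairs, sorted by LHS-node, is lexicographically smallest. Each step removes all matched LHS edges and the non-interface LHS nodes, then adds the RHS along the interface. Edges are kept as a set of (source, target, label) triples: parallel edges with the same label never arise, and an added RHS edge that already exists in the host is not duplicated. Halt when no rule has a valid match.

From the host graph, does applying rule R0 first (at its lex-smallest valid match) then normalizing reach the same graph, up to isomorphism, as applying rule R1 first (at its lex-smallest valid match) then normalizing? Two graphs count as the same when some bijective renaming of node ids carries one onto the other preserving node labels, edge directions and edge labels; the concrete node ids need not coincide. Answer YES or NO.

branch R0-first: apply at {0↦4, 1↦2} → |E|=6, then 6 more step(s) → NF |V|=2 |E|=0 V={0:C, 1:B} E=∅
branch R1-first: apply at {0↦6, 1↦0} → |E|=6, then 6 more step(s) → NF |V|=2 |E|=0 V={0:C, 1:B} E=∅
graphs isomorphic (equal up to label-preserving node renaming)

Answer: YES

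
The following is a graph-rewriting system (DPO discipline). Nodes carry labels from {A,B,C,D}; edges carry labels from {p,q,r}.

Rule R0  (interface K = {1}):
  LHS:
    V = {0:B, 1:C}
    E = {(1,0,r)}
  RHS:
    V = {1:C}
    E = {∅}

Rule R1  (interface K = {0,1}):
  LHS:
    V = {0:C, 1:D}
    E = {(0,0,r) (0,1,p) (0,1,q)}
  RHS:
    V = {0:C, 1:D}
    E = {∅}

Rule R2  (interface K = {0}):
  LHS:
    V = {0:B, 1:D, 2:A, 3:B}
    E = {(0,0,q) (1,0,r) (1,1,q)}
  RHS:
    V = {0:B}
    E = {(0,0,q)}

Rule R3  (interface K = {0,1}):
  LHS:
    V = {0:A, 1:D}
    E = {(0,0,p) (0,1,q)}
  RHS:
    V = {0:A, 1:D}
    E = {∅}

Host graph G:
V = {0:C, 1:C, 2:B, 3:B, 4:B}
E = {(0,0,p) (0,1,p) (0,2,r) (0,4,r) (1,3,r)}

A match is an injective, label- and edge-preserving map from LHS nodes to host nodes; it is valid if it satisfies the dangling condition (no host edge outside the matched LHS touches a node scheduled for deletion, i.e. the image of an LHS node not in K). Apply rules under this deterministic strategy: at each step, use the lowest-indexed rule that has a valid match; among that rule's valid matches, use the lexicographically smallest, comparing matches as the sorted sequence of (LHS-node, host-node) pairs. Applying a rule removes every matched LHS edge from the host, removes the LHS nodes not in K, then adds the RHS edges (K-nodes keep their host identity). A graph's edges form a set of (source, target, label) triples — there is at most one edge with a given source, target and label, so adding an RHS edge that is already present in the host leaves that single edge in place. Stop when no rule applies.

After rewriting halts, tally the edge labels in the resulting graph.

initial: |V|=5 |E|=5  E = 0-p->0 0-p->1 0-r->2 0-r->4 1-r->3
step 1: apply R0 at {0↦2, 1↦0}  → |V|=4 |E|=4  E = 0-p->0 0-p->1 0-r->4 1-r->3
step 2: apply R0 at {0↦3, 1↦1}  → |V|=3 |E|=3  E = 0-p->0 0-p->1 0-r->4
step 3: apply R0 at {0↦4, 1↦0}  → |V|=2 |E|=2  E = 0-p->0 0-p->1
normal form: no rule applies after step 3
NF edges: [(0, 0, 'p'), (0, 1, 'p')]

Answer: p:2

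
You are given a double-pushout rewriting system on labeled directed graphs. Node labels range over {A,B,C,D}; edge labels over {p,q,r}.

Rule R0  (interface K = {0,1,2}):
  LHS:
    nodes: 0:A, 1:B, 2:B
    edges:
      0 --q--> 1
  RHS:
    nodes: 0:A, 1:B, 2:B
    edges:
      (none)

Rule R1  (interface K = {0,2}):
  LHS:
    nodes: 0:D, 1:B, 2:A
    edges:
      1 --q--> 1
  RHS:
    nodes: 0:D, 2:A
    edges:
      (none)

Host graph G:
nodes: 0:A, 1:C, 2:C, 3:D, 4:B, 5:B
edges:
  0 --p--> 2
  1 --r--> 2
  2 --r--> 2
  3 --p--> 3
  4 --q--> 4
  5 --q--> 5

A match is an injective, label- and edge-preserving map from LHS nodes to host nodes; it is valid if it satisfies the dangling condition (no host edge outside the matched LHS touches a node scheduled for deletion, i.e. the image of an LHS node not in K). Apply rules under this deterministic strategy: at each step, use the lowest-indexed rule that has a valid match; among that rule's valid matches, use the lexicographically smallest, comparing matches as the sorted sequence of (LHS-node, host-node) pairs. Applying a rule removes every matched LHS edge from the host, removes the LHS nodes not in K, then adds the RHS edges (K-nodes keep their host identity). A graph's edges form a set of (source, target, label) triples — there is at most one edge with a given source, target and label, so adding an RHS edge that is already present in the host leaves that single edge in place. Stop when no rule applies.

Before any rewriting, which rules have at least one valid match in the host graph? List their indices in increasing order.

R0: no valid match — LHS pattern not found
R1: 2 valid matches — {0↦3, 1↦4, 2↦0}, {0↦3, 1↦5, 2↦0}

Answer: [R1]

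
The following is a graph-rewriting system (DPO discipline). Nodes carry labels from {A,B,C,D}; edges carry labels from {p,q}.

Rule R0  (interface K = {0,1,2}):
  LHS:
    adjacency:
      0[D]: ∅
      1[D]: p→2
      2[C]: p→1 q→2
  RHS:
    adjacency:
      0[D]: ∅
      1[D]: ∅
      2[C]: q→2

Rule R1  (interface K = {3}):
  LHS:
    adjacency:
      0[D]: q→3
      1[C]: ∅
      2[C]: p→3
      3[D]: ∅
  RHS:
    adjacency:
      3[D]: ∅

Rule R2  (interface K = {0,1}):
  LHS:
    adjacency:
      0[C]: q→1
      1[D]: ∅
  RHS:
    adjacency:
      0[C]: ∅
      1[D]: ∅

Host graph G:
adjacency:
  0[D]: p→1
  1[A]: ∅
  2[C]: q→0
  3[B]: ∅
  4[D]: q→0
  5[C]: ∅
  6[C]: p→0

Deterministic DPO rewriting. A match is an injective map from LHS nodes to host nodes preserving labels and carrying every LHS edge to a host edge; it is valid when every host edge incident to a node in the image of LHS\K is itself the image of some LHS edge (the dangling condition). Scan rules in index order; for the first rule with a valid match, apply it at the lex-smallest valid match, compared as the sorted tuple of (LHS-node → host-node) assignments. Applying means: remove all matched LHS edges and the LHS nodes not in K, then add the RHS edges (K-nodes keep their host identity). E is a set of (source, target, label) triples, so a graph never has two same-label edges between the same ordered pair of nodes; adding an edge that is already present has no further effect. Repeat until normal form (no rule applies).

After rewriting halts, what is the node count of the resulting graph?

Answer: 4

Steps:
start.  V:7 E:4  edges: 0-p->1 2-q->0 4-q->0 6-p->0
1. fire R1 via {0↦4, 1↦5, 2↦6, 3↦0}  →  V:4 E:2  edges: 0-p->1 2-q->0
2. fire R2 via {0↦2, 1↦0}  →  V:4 E:1  edges: 0-p->1
halt: no rule applies after step 2
NF nodes: {0:D, 1:A, 2:C, 3:B}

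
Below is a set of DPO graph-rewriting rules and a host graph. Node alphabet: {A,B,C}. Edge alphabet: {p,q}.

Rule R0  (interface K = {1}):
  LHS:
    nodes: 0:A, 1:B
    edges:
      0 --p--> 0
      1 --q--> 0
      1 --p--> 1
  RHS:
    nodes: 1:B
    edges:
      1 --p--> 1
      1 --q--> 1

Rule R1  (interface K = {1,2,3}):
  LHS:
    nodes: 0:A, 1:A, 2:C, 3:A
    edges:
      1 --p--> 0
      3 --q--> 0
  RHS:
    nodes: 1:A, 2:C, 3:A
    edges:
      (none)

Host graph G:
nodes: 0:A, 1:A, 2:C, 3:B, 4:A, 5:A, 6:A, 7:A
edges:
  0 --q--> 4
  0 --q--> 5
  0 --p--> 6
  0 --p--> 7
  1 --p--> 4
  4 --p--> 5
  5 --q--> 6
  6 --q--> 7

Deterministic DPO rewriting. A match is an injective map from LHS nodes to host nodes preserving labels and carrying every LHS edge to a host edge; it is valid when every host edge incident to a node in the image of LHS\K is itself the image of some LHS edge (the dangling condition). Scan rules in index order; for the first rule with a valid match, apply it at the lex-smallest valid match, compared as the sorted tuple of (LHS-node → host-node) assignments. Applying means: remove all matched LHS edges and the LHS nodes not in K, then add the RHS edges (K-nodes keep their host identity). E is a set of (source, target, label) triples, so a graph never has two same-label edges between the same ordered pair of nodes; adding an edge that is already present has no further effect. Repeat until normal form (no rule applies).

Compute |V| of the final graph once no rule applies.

Answer: 4

Rewrite trace:
[0] host  ⇒  8 nodes, 8 edges  {0-q->4 0-q->5 0-p->6 0-p->7 1-p->4 4-p->5 5-q->6 6-q->7}
[1] R1 @ {0↦7, 1↦0, 2↦2, 3↦6}  ⇒  7 nodes, 6 edges  {0-q->4 0-q->5 0-p->6 1-p->4 4-p->5 5-q->6}
[2] R1 @ {0↦6, 1↦0, 2↦2, 3↦5}  ⇒  6 nodes, 4 edges  {0-q->4 0-q->5 1-p->4 4-p->5}
[3] R1 @ {0↦5, 1↦4, 2↦2, 3↦0}  ⇒  5 nodes, 2 edges  {0-q->4 1-p->4}
[4] R1 @ {0↦4, 1↦1, 2↦2, 3↦0}  ⇒  4 nodes, 0 edges  {∅}
normal form: no rule applies after step 4
NF nodes: {0:A, 1:A, 2:C, 3:B}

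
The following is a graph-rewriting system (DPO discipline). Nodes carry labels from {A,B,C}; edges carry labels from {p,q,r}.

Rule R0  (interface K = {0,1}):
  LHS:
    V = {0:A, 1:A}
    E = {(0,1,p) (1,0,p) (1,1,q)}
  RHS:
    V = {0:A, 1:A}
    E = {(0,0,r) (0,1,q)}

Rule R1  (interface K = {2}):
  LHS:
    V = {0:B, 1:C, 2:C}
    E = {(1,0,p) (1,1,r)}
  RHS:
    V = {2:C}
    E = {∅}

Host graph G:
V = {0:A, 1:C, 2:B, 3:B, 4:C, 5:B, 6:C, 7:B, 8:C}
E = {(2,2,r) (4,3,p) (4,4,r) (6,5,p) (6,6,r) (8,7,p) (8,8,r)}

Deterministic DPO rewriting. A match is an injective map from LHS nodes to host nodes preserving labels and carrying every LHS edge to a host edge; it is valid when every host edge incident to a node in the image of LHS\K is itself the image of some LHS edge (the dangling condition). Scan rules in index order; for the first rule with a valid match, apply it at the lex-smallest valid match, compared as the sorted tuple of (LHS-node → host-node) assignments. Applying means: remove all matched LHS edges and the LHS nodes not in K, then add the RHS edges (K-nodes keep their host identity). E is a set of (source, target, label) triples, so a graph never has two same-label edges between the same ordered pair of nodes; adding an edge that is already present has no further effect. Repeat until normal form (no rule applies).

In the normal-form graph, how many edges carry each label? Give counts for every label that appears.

[0] host  ⇒  9 nodes, 7 edges  {2-r->2 4-p->3 4-r->4 6-p->5 6-r->6 8-p->7 8-r->8}
[1] R1 @ {0↦3, 1↦4, 2↦1}  ⇒  7 nodes, 5 edges  {2-r->2 6-p->5 6-r->6 8-p->7 8-r->8}
[2] R1 @ {0↦5, 1↦6, 2↦1}  ⇒  5 nodes, 3 edges  {2-r->2 8-p->7 8-r->8}
[3] R1 @ {0↦7, 1↦8, 2↦1}  ⇒  3 nodes, 1 edges  {2-r->2}
halt: no rule applies after step 3
NF edges: [(2, 2, 'r')]

Answer: r:1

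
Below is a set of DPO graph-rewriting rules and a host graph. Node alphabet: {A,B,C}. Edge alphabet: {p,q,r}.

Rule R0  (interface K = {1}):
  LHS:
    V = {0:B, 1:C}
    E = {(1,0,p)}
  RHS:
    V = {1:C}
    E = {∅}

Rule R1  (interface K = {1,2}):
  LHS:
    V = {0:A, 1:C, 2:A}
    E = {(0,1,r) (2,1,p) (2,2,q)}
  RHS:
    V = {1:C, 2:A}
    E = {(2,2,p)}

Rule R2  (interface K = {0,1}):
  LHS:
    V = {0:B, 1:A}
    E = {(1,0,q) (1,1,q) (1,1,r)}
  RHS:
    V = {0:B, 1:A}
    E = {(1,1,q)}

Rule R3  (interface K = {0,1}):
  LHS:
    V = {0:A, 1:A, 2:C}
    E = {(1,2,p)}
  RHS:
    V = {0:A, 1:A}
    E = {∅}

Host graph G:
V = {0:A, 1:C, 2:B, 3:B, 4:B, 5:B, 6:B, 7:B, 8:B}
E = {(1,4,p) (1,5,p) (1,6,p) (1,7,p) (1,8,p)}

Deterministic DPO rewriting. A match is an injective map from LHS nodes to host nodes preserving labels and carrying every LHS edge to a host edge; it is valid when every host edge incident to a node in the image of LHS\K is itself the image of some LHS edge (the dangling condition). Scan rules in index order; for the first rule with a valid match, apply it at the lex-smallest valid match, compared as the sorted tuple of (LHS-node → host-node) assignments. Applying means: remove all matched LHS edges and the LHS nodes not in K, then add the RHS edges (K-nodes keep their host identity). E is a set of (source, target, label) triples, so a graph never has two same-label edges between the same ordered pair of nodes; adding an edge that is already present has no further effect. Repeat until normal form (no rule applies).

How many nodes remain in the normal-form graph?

Answer: 4

Rewrite trace:
[0] host  ⇒  9 nodes, 5 edges  {1-p->4 1-p->5 1-p->6 1-p->7 1-p->8}
[1] R0 @ {0↦4, 1↦1}  ⇒  8 nodes, 4 edges  {1-p->5 1-p->6 1-p->7 1-p->8}
[2] R0 @ {0↦5, 1↦1}  ⇒  7 nodes, 3 edges  {1-p->6 1-p->7 1-p->8}
[3] R0 @ {0↦6, 1↦1}  ⇒  6 nodes, 2 edges  {1-p->7 1-p->8}
[4] R0 @ {0↦7, 1↦1}  ⇒  5 nodes, 1 edges  {1-p->8}
[5] R0 @ {0↦8, 1↦1}  ⇒  4 nodes, 0 edges  {∅}
normal form: no rule applies after step 5
NF nodes: {0:A, 1:C, 2:B, 3:B}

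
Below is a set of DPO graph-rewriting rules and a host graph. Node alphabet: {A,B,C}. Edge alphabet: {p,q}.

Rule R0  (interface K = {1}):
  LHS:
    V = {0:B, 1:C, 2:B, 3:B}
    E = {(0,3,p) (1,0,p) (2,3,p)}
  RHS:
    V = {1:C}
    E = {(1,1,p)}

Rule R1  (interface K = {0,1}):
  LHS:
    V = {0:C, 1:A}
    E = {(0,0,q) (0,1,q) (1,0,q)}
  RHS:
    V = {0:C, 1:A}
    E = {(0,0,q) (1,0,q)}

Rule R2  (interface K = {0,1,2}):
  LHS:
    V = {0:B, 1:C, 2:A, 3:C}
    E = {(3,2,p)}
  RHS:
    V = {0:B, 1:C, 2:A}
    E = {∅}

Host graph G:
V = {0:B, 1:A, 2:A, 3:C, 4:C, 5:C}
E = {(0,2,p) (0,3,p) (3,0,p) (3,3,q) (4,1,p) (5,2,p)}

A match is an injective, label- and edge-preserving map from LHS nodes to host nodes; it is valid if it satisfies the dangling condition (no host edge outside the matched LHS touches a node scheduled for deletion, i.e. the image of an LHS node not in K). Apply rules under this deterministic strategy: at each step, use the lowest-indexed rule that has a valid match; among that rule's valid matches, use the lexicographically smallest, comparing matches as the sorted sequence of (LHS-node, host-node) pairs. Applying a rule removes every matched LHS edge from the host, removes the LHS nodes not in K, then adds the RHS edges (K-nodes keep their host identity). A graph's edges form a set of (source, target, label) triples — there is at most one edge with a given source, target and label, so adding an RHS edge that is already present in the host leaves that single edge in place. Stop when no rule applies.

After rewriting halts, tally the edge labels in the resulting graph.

initial: |V|=6 |E|=6  E = 0-p->2 0-p->3 3-p->0 3-q->3 4-p->1 5-p->2
step 1: apply R2 at {0↦0, 1↦3, 2↦1, 3↦4}  → |V|=5 |E|=5  E = 0-p->2 0-p->3 3-p->0 3-q->3 5-p->2
step 2: apply R2 at {0↦0, 1↦3, 2↦2, 3↦5}  → |V|=4 |E|=4  E = 0-p->2 0-p->3 3-p->0 3-q->3
halt: no rule applies after step 2
NF edges: [(0, 2, 'p'), (0, 3, 'p'), (3, 0, 'p'), (3, 3, 'q')]

Answer: p:3 q:1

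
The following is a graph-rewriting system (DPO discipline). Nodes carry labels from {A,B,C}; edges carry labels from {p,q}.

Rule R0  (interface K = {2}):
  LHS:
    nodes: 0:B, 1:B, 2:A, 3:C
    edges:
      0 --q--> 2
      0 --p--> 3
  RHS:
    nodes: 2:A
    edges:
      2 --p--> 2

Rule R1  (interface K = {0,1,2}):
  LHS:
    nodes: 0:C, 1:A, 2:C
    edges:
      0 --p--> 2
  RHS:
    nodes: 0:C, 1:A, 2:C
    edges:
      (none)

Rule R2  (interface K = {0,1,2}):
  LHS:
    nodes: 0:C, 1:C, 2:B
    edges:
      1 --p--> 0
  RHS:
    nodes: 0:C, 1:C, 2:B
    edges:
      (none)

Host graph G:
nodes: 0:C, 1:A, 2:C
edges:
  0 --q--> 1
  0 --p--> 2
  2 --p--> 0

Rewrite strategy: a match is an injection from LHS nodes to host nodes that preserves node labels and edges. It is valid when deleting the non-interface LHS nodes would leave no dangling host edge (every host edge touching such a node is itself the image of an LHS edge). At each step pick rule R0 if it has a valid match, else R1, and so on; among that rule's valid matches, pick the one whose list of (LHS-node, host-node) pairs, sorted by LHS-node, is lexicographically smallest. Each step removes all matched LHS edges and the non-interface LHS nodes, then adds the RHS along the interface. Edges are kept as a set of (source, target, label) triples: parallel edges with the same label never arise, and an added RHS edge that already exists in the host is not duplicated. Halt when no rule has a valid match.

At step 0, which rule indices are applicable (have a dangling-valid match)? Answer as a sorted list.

Answer: [R1]

Steps:
R0: no valid match — LHS pattern not found
R1: 2 valid matches — {0↦0, 1↦1, 2↦2}, {0↦2, 1↦1, 2↦0}
R2: no valid match — LHS pattern not found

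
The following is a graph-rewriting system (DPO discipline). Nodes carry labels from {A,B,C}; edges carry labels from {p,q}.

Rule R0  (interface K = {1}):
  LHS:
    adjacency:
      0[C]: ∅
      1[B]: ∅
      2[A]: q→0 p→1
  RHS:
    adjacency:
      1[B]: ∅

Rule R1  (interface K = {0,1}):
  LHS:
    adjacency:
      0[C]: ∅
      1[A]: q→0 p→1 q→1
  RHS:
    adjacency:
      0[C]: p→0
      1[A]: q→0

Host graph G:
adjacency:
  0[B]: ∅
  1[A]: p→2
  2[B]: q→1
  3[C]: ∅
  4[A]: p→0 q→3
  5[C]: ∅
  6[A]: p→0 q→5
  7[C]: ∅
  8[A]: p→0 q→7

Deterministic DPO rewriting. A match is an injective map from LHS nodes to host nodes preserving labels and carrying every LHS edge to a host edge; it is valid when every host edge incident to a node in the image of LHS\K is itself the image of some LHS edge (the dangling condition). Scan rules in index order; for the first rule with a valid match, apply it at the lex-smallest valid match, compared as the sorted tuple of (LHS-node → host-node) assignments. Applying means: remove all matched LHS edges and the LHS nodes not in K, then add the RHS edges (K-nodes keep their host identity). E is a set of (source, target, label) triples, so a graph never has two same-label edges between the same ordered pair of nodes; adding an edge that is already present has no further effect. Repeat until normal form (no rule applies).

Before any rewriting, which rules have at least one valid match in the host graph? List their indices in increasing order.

Answer: [R0]

Rewrite trace:
R0: 3 valid matches — {0↦3, 1↦0, 2↦4}, {0↦5, 1↦0, 2↦6}, {0↦7, 1↦0, 2↦8}
R1: no valid match — LHS pattern not found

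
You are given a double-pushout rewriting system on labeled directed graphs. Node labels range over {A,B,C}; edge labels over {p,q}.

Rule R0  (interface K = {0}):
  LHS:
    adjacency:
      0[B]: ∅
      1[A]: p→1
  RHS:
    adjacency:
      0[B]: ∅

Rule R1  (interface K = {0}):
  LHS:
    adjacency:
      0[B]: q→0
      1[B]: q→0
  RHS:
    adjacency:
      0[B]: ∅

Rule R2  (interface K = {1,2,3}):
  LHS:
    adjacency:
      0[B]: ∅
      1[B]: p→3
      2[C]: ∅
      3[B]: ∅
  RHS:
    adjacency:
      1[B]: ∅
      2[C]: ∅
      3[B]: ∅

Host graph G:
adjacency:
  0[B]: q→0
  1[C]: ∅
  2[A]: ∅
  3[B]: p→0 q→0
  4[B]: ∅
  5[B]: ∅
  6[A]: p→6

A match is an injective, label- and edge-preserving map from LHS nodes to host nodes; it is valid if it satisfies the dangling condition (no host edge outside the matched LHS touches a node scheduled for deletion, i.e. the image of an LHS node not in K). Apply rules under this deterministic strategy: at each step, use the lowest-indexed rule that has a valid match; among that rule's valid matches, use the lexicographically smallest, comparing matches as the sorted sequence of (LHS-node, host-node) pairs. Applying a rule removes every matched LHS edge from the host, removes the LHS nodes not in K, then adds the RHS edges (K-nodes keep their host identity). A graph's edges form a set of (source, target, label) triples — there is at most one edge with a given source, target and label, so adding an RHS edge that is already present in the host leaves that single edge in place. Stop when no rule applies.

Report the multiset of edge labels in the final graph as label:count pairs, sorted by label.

start.  V:7 E:4  edges: 0-q->0 3-p->0 3-q->0 6-p->6
1. fire R0 via {0↦0, 1↦6}  →  V:6 E:3  edges: 0-q->0 3-p->0 3-q->0
2. fire R2 via {0↦4, 1↦3, 2↦1, 3↦0}  →  V:5 E:2  edges: 0-q->0 3-q->0
3. fire R1 via {0↦0, 1↦3}  →  V:4 E:0  edges: ∅
halt: no rule applies after step 3
NF edges: []

Answer: (no edges)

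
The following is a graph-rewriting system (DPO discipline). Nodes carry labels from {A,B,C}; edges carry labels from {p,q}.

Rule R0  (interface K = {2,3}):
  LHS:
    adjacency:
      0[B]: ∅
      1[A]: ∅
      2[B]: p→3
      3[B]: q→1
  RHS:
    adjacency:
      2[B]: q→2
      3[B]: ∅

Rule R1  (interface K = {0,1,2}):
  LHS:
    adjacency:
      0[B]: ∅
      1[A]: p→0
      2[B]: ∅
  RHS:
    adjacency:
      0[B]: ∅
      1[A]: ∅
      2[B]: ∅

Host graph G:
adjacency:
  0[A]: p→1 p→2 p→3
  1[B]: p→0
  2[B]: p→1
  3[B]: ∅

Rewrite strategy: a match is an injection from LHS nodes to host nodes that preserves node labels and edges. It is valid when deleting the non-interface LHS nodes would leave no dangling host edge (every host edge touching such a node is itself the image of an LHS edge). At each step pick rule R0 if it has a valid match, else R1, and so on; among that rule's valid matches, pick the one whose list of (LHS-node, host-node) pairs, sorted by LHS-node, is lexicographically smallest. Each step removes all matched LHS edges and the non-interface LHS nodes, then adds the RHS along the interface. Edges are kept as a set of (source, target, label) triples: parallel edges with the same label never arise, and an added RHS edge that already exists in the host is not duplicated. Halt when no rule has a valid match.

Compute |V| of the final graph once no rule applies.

[0] host  ⇒  4 nodes, 5 edges  {0-p->1 0-p->2 0-p->3 1-p->0 2-p->1}
[1] R1 @ {0↦1, 1↦0, 2↦2}  ⇒  4 nodes, 4 edges  {0-p->2 0-p->3 1-p->0 2-p->1}
[2] R1 @ {0↦2, 1↦0, 2↦1}  ⇒  4 nodes, 3 edges  {0-p->3 1-p->0 2-p->1}
[3] R1 @ {0↦3, 1↦0, 2↦1}  ⇒  4 nodes, 2 edges  {1-p->0 2-p->1}
final graph: no rule applies after step 3
NF nodes: {0:A, 1:B, 2:B, 3:B}

Answer: 4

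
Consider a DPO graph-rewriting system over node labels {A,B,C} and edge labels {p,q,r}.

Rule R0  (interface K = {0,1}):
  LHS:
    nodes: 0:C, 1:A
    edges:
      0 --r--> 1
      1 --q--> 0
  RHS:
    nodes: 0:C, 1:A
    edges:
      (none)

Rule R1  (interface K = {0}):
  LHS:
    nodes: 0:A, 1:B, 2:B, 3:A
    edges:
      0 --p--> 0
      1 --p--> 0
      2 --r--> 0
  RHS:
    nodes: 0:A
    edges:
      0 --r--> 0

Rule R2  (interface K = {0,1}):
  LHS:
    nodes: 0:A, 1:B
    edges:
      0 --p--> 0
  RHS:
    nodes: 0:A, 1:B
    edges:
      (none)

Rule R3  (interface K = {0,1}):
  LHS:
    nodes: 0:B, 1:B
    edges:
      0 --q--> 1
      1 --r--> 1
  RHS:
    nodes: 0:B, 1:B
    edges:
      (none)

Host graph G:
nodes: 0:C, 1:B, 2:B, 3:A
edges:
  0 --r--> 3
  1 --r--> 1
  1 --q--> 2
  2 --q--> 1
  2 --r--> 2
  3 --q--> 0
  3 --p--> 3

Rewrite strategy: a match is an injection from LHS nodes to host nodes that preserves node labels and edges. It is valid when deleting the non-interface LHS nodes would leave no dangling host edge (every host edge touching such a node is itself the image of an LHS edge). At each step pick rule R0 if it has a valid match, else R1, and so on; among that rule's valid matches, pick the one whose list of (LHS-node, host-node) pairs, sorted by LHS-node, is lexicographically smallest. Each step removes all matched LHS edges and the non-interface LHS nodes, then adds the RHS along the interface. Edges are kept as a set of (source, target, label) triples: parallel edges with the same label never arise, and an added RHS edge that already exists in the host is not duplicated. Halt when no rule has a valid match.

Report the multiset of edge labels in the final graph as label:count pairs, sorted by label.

initial: |V|=4 |E|=7  E = 0-r->3 1-r->1 1-q->2 2-q->1 2-r->2 3-q->0 3-p->3
step 1: apply R0 at {0↦0, 1↦3}  → |V|=4 |E|=5  E = 1-r->1 1-q->2 2-q->1 2-r->2 3-p->3
step 2: apply R2 at {0↦3, 1↦1}  → |V|=4 |E|=4  E = 1-r->1 1-q->2 2-q->1 2-r->2
step 3: apply R3 at {0↦1, 1↦2}  → |V|=4 |E|=2  E = 1-r->1 2-q->1
step 4: apply R3 at {0↦2, 1↦1}  → |V|=4 |E|=0  E = ∅
halt: no rule applies after step 4
NF edges: []

Answer: (no edges)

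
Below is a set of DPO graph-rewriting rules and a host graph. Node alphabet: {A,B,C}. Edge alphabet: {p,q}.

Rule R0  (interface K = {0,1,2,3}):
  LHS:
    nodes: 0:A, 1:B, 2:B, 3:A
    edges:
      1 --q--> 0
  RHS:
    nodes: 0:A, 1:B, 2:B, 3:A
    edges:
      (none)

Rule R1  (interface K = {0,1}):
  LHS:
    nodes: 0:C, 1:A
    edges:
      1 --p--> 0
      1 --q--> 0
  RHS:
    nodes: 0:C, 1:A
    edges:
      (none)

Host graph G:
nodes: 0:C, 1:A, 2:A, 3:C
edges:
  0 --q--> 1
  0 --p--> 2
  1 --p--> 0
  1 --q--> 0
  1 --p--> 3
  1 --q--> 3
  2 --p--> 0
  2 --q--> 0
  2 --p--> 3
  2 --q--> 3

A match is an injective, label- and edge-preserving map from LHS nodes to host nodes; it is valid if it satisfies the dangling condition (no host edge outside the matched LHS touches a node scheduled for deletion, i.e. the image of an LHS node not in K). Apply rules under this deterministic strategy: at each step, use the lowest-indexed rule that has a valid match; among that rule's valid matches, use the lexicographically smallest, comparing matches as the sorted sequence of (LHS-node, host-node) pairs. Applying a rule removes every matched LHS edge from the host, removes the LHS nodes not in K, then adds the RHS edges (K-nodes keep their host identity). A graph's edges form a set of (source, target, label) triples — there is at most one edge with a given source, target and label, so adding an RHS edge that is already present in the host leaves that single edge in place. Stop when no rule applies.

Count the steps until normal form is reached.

start.  V:4 E:10  edges: 0-q->1 0-p->2 1-p->0 1-q->0 1-p->3 1-q->3 2-p->0 2-q->0 2-p->3 2-q->3
1. fire R1 via {0↦0, 1↦1}  →  V:4 E:8  edges: 0-q->1 0-p->2 1-p->3 1-q->3 2-p->0 2-q->0 2-p->3 2-q->3
2. fire R1 via {0↦0, 1↦2}  →  V:4 E:6  edges: 0-q->1 0-p->2 1-p->3 1-q->3 2-p->3 2-q->3
3. fire R1 via {0↦3, 1↦1}  →  V:4 E:4  edges: 0-q->1 0-p->2 2-p->3 2-q->3
4. fire R1 via {0↦3, 1↦2}  →  V:4 E:2  edges: 0-q->1 0-p->2
normal form: no rule applies after step 4

Answer: 4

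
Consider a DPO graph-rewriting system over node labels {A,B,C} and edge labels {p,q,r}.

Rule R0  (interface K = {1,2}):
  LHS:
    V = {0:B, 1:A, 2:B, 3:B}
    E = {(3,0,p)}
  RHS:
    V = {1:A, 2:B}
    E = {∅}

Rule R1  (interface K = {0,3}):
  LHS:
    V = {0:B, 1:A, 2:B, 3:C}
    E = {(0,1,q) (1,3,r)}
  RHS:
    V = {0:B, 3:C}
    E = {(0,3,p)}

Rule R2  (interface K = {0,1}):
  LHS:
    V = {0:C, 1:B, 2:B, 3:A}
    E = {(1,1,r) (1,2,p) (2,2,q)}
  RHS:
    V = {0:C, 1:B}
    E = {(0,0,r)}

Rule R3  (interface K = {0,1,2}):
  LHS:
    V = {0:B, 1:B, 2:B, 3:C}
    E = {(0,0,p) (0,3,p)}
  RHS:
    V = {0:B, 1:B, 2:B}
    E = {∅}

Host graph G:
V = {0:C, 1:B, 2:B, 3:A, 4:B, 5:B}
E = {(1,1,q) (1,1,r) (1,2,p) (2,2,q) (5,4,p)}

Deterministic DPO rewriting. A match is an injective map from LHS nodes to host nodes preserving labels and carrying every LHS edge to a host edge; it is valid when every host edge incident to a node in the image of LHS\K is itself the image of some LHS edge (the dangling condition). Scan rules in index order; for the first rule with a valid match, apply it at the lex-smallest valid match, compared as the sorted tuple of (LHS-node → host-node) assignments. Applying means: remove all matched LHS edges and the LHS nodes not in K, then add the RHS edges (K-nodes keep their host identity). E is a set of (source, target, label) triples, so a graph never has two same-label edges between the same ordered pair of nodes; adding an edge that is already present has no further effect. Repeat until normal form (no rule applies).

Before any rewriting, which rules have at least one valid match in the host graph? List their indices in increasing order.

Answer: [R0,R2]

Steps:
R0: 2 valid matches — {0↦4, 1↦3, 2↦1, 3↦5}, {0↦4, 1↦3, 2↦2, 3↦5}
R1: no valid match — LHS pattern not found
R2: 1 valid match — {0↦0, 1↦1, 2↦2, 3↦3}
R3: no valid match — LHS pattern not found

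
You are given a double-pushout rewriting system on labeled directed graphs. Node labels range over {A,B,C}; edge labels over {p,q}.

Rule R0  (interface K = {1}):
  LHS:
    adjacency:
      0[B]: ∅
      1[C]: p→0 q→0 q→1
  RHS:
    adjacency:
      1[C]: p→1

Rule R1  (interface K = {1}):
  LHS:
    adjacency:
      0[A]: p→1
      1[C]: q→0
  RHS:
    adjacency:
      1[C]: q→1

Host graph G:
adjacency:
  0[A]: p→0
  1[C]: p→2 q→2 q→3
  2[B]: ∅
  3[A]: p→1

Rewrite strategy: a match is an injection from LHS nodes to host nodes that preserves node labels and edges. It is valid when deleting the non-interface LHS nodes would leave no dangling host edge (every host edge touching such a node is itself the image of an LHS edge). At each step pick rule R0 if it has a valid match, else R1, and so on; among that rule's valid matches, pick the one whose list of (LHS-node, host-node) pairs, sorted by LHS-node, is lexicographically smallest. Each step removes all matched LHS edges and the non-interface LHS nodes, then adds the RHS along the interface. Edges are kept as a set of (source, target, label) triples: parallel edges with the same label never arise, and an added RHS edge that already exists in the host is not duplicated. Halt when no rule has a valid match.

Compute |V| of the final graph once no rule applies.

[0] host  ⇒  4 nodes, 5 edges  {0-p->0 1-p->2 1-q->2 1-q->3 3-p->1}
[1] R1 @ {0↦3, 1↦1}  ⇒  3 nodes, 4 edges  {0-p->0 1-q->1 1-p->2 1-q->2}
[2] R0 @ {0↦2, 1↦1}  ⇒  2 nodes, 2 edges  {0-p->0 1-p->1}
normal form: no rule applies after step 2
NF nodes: {0:A, 1:C}

Answer: 2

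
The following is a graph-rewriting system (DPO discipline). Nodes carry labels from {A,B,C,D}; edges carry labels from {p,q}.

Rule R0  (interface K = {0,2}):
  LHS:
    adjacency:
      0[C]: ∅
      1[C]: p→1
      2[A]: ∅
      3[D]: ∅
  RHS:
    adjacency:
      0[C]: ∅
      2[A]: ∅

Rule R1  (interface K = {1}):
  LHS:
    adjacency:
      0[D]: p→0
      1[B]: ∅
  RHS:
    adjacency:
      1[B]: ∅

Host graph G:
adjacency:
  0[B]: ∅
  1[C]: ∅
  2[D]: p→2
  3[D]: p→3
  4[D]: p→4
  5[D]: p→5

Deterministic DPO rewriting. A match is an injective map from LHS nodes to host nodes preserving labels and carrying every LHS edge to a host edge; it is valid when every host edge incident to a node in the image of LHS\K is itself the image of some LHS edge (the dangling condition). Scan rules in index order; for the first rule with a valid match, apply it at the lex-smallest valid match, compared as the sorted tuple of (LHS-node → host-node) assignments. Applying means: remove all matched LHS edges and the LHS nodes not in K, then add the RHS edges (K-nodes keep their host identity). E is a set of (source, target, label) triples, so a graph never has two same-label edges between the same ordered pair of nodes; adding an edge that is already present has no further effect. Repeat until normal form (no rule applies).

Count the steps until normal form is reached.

Answer: 4

Steps:
[0] host  ⇒  6 nodes, 4 edges  {2-p->2 3-p->3 4-p->4 5-p->5}
[1] R1 @ {0↦2, 1↦0}  ⇒  5 nodes, 3 edges  {3-p->3 4-p->4 5-p->5}
[2] R1 @ {0↦3, 1↦0}  ⇒  4 nodes, 2 edges  {4-p->4 5-p->5}
[3] R1 @ {0↦4, 1↦0}  ⇒  3 nodes, 1 edges  {5-p->5}
[4] R1 @ {0↦5, 1↦0}  ⇒  2 nodes, 0 edges  {∅}
final graph: no rule applies after step 4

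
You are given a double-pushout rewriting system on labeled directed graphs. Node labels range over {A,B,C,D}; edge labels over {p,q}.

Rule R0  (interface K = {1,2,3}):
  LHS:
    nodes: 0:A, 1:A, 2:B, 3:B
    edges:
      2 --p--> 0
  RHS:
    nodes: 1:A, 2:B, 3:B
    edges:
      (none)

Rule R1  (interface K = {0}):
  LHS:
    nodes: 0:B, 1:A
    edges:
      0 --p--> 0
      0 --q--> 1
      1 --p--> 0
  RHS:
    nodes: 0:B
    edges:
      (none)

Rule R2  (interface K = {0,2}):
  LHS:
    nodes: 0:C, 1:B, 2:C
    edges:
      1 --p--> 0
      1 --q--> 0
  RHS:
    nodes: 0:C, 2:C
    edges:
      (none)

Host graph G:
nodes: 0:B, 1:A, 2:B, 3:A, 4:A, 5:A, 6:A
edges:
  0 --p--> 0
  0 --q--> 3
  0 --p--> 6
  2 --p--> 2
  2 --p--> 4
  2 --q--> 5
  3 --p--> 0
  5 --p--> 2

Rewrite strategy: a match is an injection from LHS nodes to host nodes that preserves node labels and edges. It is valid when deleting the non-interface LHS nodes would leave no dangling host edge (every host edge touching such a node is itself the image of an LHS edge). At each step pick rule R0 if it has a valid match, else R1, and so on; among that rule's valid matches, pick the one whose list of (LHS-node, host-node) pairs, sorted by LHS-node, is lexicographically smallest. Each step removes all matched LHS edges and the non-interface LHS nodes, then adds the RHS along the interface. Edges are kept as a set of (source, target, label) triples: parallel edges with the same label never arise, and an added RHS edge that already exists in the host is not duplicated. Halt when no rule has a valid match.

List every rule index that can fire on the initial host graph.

R0: 8 valid matches — {0↦4, 1↦1, 2↦2, 3↦0}, {0↦4, 1↦3, 2↦2, 3↦0}, {0↦4, 1↦5, 2↦2, 3↦0} (+5 more)
R1: 2 valid matches — {0↦0, 1↦3}, {0↦2, 1↦5}
R2: no valid match — LHS pattern not found

Answer: [R0,R1]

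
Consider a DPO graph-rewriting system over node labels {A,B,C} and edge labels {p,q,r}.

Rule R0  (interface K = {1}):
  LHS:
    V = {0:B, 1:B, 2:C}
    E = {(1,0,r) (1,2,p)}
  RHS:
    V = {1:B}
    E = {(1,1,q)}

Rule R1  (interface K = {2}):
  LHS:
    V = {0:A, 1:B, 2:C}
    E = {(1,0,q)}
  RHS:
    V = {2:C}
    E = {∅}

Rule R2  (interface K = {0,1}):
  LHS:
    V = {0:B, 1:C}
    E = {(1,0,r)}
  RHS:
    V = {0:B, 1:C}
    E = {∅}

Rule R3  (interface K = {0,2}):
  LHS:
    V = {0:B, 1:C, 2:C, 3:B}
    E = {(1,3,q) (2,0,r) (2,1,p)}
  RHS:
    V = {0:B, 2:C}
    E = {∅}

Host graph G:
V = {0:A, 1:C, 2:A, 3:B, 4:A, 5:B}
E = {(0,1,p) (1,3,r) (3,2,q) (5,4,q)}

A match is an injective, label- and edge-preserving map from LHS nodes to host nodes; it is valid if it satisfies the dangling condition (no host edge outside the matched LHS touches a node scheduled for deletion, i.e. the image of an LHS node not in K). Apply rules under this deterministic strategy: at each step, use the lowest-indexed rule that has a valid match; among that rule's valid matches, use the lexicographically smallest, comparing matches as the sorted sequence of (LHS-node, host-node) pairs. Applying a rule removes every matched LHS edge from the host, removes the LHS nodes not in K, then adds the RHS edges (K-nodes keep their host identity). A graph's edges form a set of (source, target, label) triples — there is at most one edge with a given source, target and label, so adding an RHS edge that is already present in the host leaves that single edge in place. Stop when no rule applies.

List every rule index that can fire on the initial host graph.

Answer: [R1,R2]

Derivation:
R0: no valid match — LHS pattern not found
R1: 1 valid match — {0↦4, 1↦5, 2↦1}
R2: 1 valid match — {0↦3, 1↦1}
R3: no valid match — LHS pattern not found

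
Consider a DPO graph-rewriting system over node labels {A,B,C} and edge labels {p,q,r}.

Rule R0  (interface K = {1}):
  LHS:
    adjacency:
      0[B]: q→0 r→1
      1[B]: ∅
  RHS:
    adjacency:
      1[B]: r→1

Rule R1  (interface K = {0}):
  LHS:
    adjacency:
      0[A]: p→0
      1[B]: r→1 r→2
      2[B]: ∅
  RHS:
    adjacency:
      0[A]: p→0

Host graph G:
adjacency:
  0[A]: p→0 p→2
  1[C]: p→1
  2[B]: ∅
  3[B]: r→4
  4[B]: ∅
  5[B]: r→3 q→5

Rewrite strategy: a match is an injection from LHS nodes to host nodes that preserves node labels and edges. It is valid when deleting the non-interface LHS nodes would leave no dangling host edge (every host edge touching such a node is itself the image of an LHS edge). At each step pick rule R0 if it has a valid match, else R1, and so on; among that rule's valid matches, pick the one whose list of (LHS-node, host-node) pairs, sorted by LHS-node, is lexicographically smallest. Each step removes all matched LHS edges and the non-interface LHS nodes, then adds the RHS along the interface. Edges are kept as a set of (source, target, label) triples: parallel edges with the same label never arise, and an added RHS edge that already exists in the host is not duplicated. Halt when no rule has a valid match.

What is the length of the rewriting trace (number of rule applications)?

Answer: 2

Steps:
[0] host  ⇒  6 nodes, 6 edges  {0-p->0 0-p->2 1-p->1 3-r->4 5-r->3 5-q->5}
[1] R0 @ {0↦5, 1↦3}  ⇒  5 nodes, 5 edges  {0-p->0 0-p->2 1-p->1 3-r->3 3-r->4}
[2] R1 @ {0↦0, 1↦3, 2↦4}  ⇒  3 nodes, 3 edges  {0-p->0 0-p->2 1-p->1}
normal form: no rule applies after step 2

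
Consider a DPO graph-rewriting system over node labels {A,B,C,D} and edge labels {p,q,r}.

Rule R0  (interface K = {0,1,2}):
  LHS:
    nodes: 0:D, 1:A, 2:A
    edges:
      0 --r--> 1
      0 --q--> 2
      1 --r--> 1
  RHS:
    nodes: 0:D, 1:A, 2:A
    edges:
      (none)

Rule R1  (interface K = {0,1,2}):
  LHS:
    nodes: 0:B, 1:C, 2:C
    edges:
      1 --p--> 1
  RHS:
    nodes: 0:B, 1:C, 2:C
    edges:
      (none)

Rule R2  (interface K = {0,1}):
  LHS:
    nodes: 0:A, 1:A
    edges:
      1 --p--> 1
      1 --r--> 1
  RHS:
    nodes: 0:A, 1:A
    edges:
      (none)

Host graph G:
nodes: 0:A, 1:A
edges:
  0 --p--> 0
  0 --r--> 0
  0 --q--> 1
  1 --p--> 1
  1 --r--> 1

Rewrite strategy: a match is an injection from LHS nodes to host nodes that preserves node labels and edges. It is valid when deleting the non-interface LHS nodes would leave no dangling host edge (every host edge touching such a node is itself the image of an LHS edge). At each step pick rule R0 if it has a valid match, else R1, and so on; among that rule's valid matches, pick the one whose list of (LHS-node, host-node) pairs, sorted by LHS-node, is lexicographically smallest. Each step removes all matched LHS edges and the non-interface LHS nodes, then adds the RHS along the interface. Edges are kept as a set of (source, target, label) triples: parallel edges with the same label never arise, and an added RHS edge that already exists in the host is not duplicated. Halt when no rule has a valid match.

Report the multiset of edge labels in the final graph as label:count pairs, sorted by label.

initial: |V|=2 |E|=5  E = 0-p->0 0-r->0 0-q->1 1-p->1 1-r->1
step 1: apply R2 at {0↦0, 1↦1}  → |V|=2 |E|=3  E = 0-p->0 0-r->0 0-q->1
step 2: apply R2 at {0↦1, 1↦0}  → |V|=2 |E|=1  E = 0-q->1
halt: no rule applies after step 2
NF edges: [(0, 1, 'q')]

Answer: q:1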